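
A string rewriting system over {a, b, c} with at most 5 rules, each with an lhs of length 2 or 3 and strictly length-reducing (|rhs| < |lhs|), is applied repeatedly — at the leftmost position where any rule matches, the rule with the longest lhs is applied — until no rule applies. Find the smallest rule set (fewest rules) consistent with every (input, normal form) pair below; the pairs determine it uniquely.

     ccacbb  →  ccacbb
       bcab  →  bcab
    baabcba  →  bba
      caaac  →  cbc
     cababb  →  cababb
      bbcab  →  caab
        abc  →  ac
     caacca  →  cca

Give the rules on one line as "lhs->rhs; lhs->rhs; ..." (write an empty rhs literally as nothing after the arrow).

  | ccacbb
  | bcab
  | baabcba => baacba => bba
  | caaac => cbc

aaa->b; aac->; abc->ac; bbc->ca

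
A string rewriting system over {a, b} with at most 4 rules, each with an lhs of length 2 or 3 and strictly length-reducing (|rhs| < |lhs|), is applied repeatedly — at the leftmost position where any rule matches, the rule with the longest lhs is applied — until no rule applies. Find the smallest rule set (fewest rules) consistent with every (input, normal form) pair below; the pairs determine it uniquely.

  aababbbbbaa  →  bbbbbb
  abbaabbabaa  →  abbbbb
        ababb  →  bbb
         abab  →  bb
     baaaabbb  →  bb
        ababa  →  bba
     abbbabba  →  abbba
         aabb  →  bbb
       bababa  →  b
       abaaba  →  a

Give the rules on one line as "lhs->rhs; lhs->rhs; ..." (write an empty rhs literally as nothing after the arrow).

  | aababbbbbaa => bbabbbbbaa => bbbbbaa => bbbbbb
  | abbaabbabaa => abbbbbabaa => abbbbaa => abbbbb
  | ababb => bbb
  | abab => bb

aa->b; aaa->; aba->b; bab->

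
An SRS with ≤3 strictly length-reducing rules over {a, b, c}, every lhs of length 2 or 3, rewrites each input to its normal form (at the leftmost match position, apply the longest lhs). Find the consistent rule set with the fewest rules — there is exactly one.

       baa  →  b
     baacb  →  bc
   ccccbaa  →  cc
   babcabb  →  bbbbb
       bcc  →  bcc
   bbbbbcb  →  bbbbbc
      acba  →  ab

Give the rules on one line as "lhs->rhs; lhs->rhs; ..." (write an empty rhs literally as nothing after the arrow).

ba->b; ca->b; cb->c

  | baa => ba => b
  | baacb => bacb => bcb => bc
  | ccccbaa => ccccaa => cccba => ccca => ccb => cc
  | babcabb => bbcabb => bbbbb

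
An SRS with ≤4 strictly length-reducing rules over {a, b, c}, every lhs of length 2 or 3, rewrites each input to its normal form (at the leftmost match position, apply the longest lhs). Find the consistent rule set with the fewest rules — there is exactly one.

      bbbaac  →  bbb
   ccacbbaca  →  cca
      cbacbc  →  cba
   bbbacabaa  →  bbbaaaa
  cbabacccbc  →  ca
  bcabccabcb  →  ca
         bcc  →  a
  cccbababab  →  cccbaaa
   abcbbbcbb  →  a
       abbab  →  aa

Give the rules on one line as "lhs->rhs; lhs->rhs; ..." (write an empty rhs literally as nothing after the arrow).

  | bbbaac => bbb
  | ccacbbaca => ccabbaca => ccabaca => ccaaca => cca
  | cbacbc => cbabc => cbac => cba
  | bbbacabaa => bbbaabaa => bbbaaaa

aac->; ab->a; ac->a; bc->a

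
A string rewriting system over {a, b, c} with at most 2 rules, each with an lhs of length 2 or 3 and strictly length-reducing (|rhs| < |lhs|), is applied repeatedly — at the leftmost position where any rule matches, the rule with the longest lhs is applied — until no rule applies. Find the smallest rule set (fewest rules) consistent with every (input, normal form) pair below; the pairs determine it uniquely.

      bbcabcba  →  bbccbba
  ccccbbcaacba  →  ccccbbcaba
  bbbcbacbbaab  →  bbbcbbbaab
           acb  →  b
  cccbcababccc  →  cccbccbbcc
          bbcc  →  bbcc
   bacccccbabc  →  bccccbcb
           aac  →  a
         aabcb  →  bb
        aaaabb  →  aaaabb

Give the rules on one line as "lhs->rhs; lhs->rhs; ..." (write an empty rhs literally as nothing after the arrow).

abc->cb; ac->

  | bbcabcba => bbccbba
  | ccccbbcaacba => ccccbbcaba
  | bbbcbacbbaab => bbbcbbbaab
  | acb => b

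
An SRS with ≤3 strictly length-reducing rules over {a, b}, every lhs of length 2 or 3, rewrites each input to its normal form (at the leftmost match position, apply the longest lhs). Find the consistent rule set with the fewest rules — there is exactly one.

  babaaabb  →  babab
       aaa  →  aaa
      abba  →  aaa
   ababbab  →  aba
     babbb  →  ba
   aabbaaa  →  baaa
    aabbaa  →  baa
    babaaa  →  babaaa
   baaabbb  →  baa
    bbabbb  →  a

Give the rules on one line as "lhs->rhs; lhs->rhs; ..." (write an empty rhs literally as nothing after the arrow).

aab->; bb->a; bbb->

  | babaaabb => babab
  | aaa
  | abba => aaa
  | ababbab => abaaab => aba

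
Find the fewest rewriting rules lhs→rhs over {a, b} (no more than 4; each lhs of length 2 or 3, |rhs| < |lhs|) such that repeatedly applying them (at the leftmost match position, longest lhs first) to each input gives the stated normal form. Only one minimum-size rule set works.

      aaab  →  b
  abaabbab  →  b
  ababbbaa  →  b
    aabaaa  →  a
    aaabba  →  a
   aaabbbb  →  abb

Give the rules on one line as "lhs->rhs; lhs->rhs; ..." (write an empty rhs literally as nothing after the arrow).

  | aaab => bab => aa => b
  | abaabbab => aaabbab => babbab => aabab => bbab => baa => aa => b
  | ababbbaa => aaabbaa => babbaa => aabaa => bbaa => baa => aa => b
  | aabaaa => bbaaa => baaa => aaa => ba => a

aa->b; ba->a; bab->aa; bbb->ab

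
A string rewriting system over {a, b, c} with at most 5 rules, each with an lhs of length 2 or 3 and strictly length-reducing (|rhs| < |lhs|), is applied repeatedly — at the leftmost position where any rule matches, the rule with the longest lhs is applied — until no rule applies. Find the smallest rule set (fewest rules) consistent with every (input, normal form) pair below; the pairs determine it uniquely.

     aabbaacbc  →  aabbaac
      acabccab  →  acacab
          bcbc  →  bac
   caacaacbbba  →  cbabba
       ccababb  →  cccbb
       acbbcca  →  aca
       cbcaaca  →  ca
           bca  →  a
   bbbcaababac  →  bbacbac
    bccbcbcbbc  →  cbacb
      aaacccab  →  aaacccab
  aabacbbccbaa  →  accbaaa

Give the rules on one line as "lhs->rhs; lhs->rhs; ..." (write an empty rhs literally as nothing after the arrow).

  | aabbaacbc => aabbaac
  | acabccab => acacab
  | bcbc => bac
  | caacaacbbba => cbcaacbbba => caacbbba => cbcbbba => cbabba

aba->c; bc->; bcb->ba; caa->cb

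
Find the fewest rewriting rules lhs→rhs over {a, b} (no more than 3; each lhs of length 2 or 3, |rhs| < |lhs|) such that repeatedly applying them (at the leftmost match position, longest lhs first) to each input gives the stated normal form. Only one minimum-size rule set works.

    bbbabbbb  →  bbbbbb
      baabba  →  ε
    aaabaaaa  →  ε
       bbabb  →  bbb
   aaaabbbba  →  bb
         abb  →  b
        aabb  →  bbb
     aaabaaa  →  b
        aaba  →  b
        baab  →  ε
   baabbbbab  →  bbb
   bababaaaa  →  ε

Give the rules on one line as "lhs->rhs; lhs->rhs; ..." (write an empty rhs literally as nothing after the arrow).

aa->b; ab->; ba->

  | bbbabbbb => bbbbbb
  | baabba => abba => ba => ε
  | aaabaaaa => babaaaa => baaaa => aaa => ba => ε
  | bbabb => bbb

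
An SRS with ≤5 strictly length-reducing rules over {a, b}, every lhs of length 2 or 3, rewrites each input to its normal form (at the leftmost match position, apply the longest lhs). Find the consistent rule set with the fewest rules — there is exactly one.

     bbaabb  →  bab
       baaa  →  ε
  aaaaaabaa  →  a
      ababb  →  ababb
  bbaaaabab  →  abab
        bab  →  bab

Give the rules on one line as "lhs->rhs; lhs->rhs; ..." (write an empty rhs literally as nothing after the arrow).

  | bbaabb => baabb => aabb => bab
  | baaa => aaa => ε
  | aaaaaabaa => aaabaa => baa => aa => a
  | ababb

aa->a; aaa->; aab->ba; baa->aa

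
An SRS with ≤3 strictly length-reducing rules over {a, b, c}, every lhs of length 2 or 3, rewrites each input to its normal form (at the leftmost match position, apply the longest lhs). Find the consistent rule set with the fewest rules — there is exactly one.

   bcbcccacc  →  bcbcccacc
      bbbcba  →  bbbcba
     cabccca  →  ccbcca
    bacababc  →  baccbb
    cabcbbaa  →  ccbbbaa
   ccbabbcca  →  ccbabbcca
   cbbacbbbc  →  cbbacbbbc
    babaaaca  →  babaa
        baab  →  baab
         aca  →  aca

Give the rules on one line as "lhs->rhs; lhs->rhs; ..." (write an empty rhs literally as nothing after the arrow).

aac->; abc->cb

  | bcbcccacc
  | bbbcba
  | cabccca => ccbcca
  | bacababc => bacabcb => baccbb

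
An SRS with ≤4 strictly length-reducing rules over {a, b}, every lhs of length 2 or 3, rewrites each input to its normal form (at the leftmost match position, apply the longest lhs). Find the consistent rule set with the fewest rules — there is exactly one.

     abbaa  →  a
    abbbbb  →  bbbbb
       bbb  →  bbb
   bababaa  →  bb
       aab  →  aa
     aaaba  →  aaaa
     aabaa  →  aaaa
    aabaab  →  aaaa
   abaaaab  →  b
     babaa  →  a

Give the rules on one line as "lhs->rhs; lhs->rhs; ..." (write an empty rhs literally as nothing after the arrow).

  | abbaa => bbaa => a
  | abbbbb => bbbbb
  | bbb
  | bababaa => bbabaa => baa => bb

aab->aa; ab->b; baa->bb; bba->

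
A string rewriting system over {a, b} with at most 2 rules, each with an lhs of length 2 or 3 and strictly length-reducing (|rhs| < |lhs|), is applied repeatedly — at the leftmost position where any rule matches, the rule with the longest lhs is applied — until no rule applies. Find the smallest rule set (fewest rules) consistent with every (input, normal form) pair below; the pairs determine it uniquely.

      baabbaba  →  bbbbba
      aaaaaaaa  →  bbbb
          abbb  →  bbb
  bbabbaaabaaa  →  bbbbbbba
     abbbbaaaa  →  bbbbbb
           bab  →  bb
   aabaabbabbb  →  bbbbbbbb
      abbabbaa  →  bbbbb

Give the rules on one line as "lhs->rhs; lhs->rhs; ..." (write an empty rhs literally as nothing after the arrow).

aa->b; ab->b

  | baabbaba => bbbbaba => bbbbba
  | aaaaaaaa => baaaaaa => bbaaaa => bbbaa => bbbb
  | abbb => bbb
  | bbabbaaabaaa => bbbbaaabaaa => bbbbbabaaa => bbbbbbaaa => bbbbbbba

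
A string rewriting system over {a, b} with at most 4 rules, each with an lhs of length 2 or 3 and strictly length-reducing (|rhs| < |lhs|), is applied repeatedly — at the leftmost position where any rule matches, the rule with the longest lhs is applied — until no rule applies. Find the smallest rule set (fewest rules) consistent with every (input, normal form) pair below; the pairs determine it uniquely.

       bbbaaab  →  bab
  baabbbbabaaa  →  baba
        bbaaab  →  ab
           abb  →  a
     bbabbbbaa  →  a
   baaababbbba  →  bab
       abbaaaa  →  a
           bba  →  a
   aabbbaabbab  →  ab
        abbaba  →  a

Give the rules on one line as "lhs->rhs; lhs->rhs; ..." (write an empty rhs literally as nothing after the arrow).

aa->; aab->aa; bb->

  | bbbaaab => baaab => bab
  | baabbbbabaaa => baabbbabaaa => baabbabaaa => baababaaa => baaabaaa => babaaa => baba
  | bbaaab => aaab => ab
  | abb => a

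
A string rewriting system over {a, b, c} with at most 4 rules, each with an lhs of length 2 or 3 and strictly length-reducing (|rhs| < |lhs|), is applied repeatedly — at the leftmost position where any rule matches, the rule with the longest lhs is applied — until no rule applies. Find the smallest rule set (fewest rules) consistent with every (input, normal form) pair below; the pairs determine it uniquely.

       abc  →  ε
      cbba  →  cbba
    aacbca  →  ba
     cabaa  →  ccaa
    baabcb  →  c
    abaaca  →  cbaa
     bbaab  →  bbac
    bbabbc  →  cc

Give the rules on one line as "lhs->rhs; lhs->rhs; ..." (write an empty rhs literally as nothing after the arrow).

  | abc => ε
  | cbba
  | aacbca => babca => ba
  | cabaa => ccaa

aac->ba; ab->c; abc->; bc->c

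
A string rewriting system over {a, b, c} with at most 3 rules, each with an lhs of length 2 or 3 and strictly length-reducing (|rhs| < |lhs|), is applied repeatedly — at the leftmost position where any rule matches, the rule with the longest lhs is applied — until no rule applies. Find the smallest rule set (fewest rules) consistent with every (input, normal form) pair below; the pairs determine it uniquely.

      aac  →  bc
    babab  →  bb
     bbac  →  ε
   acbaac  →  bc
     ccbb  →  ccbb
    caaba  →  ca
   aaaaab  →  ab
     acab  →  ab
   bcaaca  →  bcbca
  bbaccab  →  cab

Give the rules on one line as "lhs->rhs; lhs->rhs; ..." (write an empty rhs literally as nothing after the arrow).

  | aac => bc
  | babab => abab => aab => bb
  | bbac => bac => ac => ε
  | acbaac => baac => aac => bc

aa->b; ac->; ba->a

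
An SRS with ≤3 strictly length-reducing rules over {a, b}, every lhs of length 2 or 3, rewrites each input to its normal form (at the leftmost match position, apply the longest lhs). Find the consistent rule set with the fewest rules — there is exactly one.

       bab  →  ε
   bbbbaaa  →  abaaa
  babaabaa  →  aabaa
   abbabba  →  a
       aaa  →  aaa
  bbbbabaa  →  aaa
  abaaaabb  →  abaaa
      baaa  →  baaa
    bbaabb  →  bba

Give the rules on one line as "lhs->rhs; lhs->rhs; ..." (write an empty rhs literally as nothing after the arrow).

abb->; bab->; bbb->a

  | bab => ε
  | bbbbaaa => abaaa
  | babaabaa => aabaa
  | abbabba => abba => a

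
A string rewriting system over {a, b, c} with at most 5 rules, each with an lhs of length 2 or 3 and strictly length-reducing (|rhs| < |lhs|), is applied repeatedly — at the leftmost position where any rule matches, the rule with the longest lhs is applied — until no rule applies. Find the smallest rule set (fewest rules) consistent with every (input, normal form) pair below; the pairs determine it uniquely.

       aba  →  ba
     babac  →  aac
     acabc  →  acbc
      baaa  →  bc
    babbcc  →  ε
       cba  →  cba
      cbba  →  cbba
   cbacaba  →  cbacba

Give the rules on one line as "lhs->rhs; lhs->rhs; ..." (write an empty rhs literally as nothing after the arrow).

aaa->c; ab->b; bab->a; bcc->

  | aba => ba
  | babac => aac
  | acabc => acbc
  | baaa => bc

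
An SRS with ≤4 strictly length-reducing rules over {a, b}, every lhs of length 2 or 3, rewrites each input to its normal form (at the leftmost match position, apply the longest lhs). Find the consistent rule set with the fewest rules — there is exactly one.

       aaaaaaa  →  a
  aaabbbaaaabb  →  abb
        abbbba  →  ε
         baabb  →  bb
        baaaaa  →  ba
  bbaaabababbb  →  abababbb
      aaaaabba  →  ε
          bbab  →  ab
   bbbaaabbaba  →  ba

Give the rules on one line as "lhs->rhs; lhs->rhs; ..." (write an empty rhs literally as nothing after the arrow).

aa->; aab->; bba->a

  | aaaaaaa => aaaaa => aaa => a
  | aaabbbaaaabb => abbbaaaabb => abaaaabb => abaabb => abb
  | abbbba => abba => aa => ε
  | baabb => bb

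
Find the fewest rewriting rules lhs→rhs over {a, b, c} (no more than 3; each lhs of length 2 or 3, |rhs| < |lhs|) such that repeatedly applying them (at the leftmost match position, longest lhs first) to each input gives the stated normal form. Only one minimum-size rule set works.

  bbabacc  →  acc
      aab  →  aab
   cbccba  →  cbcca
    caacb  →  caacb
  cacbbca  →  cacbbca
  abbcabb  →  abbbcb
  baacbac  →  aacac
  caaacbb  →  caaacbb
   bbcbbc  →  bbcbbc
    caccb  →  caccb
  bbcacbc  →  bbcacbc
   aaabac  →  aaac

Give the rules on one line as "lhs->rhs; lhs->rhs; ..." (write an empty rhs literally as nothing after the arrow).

  | bbabacc => babacc => abacc => acc
  | aab
  | cbccba => cbcca
  | caacb

aba->a; ba->a; cab->bc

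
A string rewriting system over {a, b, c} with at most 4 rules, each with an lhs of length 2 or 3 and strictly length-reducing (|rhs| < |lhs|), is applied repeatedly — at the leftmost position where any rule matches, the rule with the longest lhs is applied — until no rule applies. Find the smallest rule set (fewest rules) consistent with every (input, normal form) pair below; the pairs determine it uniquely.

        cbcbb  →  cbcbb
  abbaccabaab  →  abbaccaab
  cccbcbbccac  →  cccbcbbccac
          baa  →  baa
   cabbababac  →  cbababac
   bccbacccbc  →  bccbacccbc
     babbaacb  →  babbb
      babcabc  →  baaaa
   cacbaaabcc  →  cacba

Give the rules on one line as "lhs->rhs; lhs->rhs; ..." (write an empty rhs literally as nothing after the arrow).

aac->ca; abc->aa; bca->b; cab->c

  | cbcbb
  | abbaccabaab => abbaccaab
  | cccbcbbccac
  | baa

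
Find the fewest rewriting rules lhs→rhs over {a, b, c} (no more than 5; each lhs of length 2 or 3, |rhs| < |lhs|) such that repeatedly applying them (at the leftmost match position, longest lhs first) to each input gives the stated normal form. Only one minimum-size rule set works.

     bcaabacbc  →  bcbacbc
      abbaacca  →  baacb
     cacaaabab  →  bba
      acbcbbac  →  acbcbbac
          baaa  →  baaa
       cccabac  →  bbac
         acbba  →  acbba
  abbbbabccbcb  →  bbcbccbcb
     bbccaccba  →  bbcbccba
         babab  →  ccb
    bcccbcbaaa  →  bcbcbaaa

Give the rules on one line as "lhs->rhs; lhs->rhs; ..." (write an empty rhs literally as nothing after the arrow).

  | bcaabacbc => bbabacbc => bcbacbc
  | abbaacca => baacca => baacb
  | cacaaabab => bcaaabab => bbaabab => bbaab => bba
  | acbcbbac

ab->; bab->cb; ca->b; ccc->c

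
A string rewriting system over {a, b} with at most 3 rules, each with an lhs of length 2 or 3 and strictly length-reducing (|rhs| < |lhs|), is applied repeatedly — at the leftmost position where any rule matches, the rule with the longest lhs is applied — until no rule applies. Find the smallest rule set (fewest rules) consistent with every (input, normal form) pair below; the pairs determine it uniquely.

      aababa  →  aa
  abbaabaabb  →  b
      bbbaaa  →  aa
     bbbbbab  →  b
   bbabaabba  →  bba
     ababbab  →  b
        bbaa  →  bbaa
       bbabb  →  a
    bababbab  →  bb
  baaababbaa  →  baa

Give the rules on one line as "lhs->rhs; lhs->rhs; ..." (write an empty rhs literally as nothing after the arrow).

aaa->aa; ab->; bbb->a

  | aababa => aaba => aa
  | abbaabaabb => baabaabb => baaabb => baabb => bab => b
  | bbbaaa => aaaa => aaa => aa
  | bbbbbab => abbab => bab => b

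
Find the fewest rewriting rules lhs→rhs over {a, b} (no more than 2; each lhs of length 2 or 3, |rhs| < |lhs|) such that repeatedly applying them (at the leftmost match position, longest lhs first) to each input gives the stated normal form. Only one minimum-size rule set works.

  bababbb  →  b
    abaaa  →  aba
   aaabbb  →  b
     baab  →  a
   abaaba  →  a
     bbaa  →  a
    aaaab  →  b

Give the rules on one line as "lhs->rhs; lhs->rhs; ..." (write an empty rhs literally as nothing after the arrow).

  | bababbb => babaab => babb => baa => b
  | abaaa => aba
  | aaabbb => abbb => aab => b
  | baab => bb => a

aa->; bb->a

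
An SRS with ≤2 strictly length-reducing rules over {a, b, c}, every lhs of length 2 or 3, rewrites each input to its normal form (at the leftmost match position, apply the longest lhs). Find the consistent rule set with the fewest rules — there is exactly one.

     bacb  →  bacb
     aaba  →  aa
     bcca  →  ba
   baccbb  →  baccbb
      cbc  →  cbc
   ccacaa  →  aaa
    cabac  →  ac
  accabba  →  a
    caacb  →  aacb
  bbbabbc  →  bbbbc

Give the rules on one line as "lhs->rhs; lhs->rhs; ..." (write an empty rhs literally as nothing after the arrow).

  | bacb
  | aaba => aa
  | bcca => bca => ba
  | baccbb

ab->; ca->a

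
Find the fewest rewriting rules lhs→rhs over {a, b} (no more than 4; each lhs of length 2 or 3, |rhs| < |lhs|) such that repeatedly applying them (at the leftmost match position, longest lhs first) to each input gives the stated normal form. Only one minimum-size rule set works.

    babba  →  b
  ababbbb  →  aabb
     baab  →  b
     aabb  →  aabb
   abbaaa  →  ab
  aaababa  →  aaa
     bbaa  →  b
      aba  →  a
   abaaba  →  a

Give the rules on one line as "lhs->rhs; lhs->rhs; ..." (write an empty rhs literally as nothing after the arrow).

ba->; baa->ba; bbb->ab

  | babba => bba => b
  | ababbbb => abbbb => aabb
  | baab => bab => b
  | aabb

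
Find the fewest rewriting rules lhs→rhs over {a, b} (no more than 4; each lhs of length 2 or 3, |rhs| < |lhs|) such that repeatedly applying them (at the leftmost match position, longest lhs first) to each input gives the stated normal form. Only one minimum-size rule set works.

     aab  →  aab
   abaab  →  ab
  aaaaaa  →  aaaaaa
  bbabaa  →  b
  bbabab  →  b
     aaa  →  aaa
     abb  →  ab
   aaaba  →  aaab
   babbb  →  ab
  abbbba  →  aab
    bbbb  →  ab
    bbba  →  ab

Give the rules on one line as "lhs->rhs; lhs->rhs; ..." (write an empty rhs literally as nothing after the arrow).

  | aab
  | abaab => abab => abb => ab
  | aaaaaa
  | bbabaa => babaa => bbaa => baa => ba => b

ba->b; bb->b; bbb->ab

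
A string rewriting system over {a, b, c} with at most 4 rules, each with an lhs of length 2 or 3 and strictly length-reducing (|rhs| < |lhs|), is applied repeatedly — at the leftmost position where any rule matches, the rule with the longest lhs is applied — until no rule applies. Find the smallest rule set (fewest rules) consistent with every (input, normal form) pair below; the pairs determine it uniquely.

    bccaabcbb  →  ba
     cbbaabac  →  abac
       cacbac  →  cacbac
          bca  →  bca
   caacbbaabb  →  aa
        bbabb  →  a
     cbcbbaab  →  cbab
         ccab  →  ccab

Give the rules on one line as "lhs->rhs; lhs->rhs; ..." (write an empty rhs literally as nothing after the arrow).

  | bccaabcbb => bcabcbb => bcaabb => babb => ba
  | cbbaabac => caabac => abac
  | cacbac
  | bca

abc->aa; bb->; caa->a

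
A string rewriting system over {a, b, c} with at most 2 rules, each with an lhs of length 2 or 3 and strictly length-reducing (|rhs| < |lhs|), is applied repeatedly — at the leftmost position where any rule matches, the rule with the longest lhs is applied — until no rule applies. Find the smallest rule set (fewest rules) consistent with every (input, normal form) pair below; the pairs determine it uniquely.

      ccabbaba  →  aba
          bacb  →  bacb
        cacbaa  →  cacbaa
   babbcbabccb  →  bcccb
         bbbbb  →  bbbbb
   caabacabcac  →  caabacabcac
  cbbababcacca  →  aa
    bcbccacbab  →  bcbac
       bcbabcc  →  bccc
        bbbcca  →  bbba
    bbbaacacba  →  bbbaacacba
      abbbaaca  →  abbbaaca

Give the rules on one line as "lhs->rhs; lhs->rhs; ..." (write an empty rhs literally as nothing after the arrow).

  | ccabbaba => abbaba => aba
  | bacb
  | cacbaa
  | babbcbabccb => bcbabccb => bcccb

bab->; cca->a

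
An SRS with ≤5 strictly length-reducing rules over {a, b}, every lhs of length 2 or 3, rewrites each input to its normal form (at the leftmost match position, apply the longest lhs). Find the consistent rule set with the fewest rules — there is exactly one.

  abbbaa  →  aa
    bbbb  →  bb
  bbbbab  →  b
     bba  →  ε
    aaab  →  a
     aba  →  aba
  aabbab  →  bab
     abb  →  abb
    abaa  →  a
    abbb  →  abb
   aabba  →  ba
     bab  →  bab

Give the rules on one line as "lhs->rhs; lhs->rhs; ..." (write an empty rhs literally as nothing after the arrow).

  | abbbaa => abbaa => aa
  | bbbb => bbb => bb
  | bbbbab => bbbab => bbab => b
  | bba => ε

aab->; baa->; bba->; bbb->bb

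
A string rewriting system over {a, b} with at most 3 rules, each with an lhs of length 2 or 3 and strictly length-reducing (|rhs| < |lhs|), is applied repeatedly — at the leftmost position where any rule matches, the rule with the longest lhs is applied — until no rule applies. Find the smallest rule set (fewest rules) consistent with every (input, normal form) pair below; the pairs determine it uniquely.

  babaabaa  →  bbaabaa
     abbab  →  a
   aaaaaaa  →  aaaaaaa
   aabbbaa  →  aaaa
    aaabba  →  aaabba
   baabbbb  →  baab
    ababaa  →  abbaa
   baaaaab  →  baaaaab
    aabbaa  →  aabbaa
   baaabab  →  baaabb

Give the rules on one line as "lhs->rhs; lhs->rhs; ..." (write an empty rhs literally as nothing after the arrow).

bab->bb; bbb->

  | babaabaa => bbaabaa
  | abbab => abbb => a
  | aaaaaaa
  | aabbbaa => aaaa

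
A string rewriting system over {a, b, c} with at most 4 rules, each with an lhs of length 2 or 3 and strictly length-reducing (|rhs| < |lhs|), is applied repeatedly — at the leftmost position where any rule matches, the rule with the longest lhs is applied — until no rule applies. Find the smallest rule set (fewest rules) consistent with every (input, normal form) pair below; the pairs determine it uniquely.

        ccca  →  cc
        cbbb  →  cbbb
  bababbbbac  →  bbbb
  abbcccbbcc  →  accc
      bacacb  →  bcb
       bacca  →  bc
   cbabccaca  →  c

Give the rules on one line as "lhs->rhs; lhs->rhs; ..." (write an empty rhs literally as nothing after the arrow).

  | ccca => cc
  | cbbb
  | bababbbbac => bbabbbbac => bbbbbbac => bbbbbbc => bbbb
  | abbcccbbcc => accbbcc => accc

ba->b; bbc->; ca->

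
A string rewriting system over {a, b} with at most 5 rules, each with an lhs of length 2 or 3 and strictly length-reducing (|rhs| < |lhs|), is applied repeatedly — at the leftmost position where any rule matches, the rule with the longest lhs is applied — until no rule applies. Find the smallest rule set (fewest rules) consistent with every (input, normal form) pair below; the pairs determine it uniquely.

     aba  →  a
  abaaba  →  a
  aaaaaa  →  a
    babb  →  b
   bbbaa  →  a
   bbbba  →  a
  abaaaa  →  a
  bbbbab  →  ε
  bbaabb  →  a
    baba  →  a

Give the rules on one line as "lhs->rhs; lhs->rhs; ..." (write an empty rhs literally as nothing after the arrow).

  | aba => a
  | abaaba => aaba => aaa => aa => a
  | aaaaaa => aaaaa => aaaa => aaa => aa => a
  | babb => abb => b

aa->a; aab->aa; ab->; ba->a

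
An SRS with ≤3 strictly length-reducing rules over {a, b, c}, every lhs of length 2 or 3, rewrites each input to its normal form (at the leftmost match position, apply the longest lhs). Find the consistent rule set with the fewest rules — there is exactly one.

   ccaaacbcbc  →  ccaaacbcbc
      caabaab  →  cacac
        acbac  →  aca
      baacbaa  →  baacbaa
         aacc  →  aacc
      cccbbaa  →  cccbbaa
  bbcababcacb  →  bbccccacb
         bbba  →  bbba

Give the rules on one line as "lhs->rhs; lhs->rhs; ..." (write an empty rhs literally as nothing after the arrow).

ab->c; bac->a

  | ccaaacbcbc
  | caabaab => cacaab => cacac
  | acbac => aca
  | baacbaa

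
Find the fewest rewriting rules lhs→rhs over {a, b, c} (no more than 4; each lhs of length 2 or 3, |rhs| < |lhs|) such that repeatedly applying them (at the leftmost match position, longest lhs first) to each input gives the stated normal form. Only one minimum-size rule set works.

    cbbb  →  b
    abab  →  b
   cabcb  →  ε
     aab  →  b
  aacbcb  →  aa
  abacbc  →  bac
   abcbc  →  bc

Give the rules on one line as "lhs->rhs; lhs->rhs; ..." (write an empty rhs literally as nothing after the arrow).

  | cbbb => bb => b
  | abab => bab => bb => b
  | cabcb => cbcb => cb => ε
  | aab => ab => b

ab->b; bb->b; cb->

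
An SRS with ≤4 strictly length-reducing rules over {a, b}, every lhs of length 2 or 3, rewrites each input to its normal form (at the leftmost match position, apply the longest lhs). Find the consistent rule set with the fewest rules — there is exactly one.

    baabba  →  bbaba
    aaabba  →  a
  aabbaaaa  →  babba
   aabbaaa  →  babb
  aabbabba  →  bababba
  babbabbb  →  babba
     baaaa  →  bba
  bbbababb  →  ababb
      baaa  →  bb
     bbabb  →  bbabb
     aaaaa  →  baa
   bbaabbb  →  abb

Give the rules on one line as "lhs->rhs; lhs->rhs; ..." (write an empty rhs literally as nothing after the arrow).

aaa->b; aab->ba; bbb->

  | baabba => bbaba
  | aaabba => bbba => a
  | aabbaaaa => babaaaa => babba
  | aabbaaa => babaaa => babb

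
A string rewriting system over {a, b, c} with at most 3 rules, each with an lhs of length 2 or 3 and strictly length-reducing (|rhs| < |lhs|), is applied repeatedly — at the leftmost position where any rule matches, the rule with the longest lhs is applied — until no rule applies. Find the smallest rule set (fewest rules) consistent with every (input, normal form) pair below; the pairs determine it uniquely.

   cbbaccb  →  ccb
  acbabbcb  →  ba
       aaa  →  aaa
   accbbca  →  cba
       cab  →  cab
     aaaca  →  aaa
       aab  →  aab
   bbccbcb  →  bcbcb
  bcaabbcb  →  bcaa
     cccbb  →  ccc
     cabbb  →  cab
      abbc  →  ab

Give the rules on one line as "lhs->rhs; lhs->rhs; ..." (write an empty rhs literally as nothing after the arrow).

  | cbbaccb => caccb => ccb
  | acbabbcb => babbcb => babb => ba
  | aaa
  | accbbca => cbbca => cba

ac->; bb->; bbc->b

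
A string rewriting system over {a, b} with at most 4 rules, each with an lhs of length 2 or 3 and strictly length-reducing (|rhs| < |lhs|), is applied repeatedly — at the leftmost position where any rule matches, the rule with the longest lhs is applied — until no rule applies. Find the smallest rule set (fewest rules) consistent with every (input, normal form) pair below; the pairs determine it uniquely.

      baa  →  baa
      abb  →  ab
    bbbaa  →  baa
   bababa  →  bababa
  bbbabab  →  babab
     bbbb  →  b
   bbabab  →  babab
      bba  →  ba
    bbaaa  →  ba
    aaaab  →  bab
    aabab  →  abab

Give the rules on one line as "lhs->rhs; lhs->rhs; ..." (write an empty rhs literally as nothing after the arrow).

aaa->ba; aab->ab; bb->b

  | baa
  | abb => ab
  | bbbaa => bbaa => baa
  | bababa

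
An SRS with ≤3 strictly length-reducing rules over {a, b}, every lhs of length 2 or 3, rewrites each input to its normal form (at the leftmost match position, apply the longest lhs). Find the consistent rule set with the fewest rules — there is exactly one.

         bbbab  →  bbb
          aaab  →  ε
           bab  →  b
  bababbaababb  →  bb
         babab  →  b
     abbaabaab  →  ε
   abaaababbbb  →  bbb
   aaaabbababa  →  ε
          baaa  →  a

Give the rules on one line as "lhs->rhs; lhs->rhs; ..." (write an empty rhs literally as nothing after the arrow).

aa->a; ab->; ba->

  | bbbab => bbb
  | aaab => aab => ab => ε
  | bab => b
  | bababbaababb => babbaababb => bbaababb => bababb => babb => bb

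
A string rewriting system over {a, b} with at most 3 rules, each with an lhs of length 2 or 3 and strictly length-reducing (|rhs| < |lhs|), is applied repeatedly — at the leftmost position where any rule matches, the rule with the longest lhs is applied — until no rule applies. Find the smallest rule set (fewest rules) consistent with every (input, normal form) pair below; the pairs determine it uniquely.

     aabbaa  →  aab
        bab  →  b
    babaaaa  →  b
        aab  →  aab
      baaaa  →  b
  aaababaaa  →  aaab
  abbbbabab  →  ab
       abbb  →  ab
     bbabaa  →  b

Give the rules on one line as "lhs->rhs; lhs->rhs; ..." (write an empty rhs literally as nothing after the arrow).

  | aabbaa => aabaa => aaba => aab
  | bab => bb => b
  | babaaaa => bbaaaa => baaaa => baaa => baa => ba => b
  | aab

ba->b; bb->b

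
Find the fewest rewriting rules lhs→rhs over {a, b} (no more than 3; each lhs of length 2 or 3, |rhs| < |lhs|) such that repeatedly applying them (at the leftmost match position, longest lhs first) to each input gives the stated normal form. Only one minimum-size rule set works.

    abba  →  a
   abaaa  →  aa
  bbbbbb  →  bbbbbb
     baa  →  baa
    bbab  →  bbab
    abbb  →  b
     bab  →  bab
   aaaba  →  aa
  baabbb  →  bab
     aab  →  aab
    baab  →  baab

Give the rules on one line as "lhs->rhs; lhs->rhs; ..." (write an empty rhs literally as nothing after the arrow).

  | abba => a
  | abaaa => aa
  | bbbbbb
  | baa

aba->; abb->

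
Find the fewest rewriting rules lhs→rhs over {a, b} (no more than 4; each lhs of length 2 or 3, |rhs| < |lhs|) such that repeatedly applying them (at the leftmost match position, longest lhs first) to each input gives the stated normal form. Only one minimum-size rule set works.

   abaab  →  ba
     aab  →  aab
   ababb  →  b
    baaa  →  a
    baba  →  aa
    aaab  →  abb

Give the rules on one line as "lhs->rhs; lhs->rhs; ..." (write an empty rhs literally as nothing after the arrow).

  | abaab => bbab => ba
  | aab
  | ababb => bbbb => b
  | baaa => bab => a

aaa->ab; aba->bb; bab->a; bbb->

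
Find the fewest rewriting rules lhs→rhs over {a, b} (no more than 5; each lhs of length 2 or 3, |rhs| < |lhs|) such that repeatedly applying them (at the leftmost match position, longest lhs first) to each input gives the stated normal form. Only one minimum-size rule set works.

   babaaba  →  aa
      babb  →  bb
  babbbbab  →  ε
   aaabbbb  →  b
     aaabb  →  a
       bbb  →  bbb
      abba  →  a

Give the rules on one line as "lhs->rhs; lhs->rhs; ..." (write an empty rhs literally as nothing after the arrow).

ab->; ba->a; bab->b; bba->a

  | babaaba => baaba => aaba => aa
  | babb => bb
  | babbbbab => bbbbab => bbab => ab => ε
  | aaabbbb => aabbb => abb => b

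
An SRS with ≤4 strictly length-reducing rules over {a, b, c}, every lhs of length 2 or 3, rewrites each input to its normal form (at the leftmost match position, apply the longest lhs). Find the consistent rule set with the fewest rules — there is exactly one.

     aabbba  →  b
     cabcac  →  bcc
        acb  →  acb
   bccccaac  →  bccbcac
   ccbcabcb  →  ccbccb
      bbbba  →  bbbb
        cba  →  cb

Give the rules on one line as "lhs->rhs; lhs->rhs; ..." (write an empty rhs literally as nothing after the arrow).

ab->; ba->b; cca->bc

  | aabbba => abba => ba => b
  | cabcac => ccac => bcc
  | acb
  | bccccaac => bccbcac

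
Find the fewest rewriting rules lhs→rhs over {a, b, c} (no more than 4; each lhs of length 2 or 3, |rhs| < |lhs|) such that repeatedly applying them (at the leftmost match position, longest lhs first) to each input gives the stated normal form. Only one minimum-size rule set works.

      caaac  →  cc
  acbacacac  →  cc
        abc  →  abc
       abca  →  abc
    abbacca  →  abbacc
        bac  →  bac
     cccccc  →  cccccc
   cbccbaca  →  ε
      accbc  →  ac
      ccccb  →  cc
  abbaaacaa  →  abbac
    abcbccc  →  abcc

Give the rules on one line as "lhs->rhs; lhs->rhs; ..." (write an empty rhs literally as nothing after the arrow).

  | caaac => caac => cac => cc
  | acbacacac => acbccac => acac => cc
  | abc
  | abca => abc

aca->c; ca->c; cbc->; ccb->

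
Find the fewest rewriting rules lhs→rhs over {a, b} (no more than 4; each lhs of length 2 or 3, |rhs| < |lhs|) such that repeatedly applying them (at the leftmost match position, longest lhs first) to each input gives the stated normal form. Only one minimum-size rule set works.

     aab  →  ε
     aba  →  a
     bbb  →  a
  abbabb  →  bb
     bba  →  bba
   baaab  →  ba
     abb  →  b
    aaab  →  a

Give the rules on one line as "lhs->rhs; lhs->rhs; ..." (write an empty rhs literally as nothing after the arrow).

aab->; ab->; bbb->a

  | aab => ε
  | aba => a
  | bbb => a
  | abbabb => babb => bb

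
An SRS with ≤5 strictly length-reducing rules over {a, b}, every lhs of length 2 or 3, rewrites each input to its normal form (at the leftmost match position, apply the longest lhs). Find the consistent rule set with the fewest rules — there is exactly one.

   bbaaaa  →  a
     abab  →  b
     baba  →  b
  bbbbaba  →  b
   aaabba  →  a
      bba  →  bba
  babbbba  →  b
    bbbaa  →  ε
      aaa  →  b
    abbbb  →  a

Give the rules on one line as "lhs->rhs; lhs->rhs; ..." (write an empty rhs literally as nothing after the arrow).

  | bbaaaa => bbba => a
  | abab => aab => b
  | baba => baa => b
  | bbbbaba => baba => baa => b

aa->; aaa->b; ab->a; bbb->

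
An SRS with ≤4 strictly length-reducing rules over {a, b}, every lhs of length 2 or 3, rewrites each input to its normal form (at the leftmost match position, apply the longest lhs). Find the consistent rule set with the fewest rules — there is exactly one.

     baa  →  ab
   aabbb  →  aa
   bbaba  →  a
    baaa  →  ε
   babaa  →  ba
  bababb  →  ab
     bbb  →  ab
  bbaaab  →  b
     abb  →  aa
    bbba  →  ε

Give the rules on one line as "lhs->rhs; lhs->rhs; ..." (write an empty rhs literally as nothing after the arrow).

aaa->ab; aba->; baa->ab; bb->a

  | baa => ab
  | aabbb => aaab => abb => aa
  | bbaba => aaba => a
  | baaa => aba => ε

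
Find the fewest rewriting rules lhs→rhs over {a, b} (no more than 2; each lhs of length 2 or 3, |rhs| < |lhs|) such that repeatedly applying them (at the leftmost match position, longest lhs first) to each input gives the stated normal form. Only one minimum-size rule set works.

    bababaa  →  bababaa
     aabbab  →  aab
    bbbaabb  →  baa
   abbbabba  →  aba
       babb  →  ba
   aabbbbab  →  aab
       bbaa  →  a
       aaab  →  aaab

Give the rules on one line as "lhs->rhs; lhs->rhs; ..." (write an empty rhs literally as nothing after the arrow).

bb->; bba->

  | bababaa
  | aabbab => aab
  | bbbaabb => baabb => baa
  | abbbabba => ababba => aba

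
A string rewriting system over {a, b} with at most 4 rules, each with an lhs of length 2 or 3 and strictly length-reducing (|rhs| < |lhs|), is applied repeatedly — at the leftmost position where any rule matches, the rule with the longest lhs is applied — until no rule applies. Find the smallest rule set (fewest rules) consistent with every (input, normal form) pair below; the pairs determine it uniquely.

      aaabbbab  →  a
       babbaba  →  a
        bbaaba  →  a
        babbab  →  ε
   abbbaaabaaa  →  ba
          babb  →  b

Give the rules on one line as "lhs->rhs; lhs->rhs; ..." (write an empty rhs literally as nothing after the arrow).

aa->b; bab->; bb->a

  | aaabbbab => babbbab => bbab => aab => bb => a
  | babbaba => baba => a
  | bbaaba => aaaba => baba => a
  | babbab => bab => ε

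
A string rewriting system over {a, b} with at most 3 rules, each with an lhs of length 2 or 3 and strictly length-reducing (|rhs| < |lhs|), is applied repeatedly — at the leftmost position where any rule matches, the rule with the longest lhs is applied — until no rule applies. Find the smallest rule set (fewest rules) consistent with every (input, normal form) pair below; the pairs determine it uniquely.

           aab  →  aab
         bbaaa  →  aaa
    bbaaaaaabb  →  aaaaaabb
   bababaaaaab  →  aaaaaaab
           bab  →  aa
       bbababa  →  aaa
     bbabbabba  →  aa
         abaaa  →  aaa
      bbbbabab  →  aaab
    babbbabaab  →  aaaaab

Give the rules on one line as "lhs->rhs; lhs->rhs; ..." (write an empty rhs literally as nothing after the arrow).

  | aab
  | bbaaa => baaa => aaa
  | bbaaaaaabb => baaaaaabb => aaaaaabb
  | bababaaaaab => aaabaaaaab => aaaaaaab

aba->a; ba->a; bab->aa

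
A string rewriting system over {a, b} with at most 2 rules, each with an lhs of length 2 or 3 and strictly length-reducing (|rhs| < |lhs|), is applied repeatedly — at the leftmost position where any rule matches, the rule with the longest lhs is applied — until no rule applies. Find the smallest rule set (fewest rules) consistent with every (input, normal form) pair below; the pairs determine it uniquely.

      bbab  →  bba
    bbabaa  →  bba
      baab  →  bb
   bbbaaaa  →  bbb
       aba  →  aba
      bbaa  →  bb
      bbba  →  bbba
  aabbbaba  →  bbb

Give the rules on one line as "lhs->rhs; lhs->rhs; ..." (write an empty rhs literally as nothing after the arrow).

  | bbab => bba
  | bbabaa => bbaaa => bba
  | baab => bb
  | bbbaaaa => bbbaa => bbb

aa->; bab->ba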